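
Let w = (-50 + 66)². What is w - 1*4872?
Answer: -4616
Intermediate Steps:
w = 256 (w = 16² = 256)
w - 1*4872 = 256 - 1*4872 = 256 - 4872 = -4616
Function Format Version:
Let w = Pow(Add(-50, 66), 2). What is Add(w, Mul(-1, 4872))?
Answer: -4616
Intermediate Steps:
w = 256 (w = Pow(16, 2) = 256)
Add(w, Mul(-1, 4872)) = Add(256, Mul(-1, 4872)) = Add(256, -4872) = -4616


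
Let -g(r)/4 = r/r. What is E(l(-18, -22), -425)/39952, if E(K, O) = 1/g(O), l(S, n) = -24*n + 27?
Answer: -1/159808 ≈ -6.2575e-6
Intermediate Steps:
l(S, n) = 27 - 24*n
g(r) = -4 (g(r) = -4*r/r = -4*1 = -4)
E(K, O) = -¼ (E(K, O) = 1/(-4) = -¼)
E(l(-18, -22), -425)/39952 = -¼/39952 = -¼*1/39952 = -1/159808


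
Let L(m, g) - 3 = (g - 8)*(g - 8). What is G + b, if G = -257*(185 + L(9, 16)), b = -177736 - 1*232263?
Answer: -474763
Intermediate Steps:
b = -409999 (b = -177736 - 232263 = -409999)
L(m, g) = 3 + (-8 + g)² (L(m, g) = 3 + (g - 8)*(g - 8) = 3 + (-8 + g)*(-8 + g) = 3 + (-8 + g)²)
G = -64764 (G = -257*(185 + (3 + (-8 + 16)²)) = -257*(185 + (3 + 8²)) = -257*(185 + (3 + 64)) = -257*(185 + 67) = -257*252 = -64764)
G + b = -64764 - 409999 = -474763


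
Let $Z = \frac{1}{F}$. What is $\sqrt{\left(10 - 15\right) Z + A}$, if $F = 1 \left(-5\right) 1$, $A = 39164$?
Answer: $\sqrt{39165} \approx 197.9$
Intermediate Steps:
$F = -5$ ($F = \left(-5\right) 1 = -5$)
$Z = - \frac{1}{5}$ ($Z = \frac{1}{-5} = - \frac{1}{5} \approx -0.2$)
$\sqrt{\left(10 - 15\right) Z + A} = \sqrt{\left(10 - 15\right) \left(- \frac{1}{5}\right) + 39164} = \sqrt{\left(-5\right) \left(- \frac{1}{5}\right) + 39164} = \sqrt{1 + 39164} = \sqrt{39165}$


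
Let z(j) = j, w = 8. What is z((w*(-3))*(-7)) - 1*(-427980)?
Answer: 428148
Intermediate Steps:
z((w*(-3))*(-7)) - 1*(-427980) = (8*(-3))*(-7) - 1*(-427980) = -24*(-7) + 427980 = 168 + 427980 = 428148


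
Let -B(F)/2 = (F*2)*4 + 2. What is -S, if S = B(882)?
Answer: 14116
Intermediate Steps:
B(F) = -4 - 16*F (B(F) = -2*((F*2)*4 + 2) = -2*((2*F)*4 + 2) = -2*(8*F + 2) = -2*(2 + 8*F) = -4 - 16*F)
S = -14116 (S = -4 - 16*882 = -4 - 14112 = -14116)
-S = -1*(-14116) = 14116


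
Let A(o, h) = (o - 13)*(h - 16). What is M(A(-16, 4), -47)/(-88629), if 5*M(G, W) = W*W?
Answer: -2209/443145 ≈ -0.0049848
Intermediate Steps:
A(o, h) = (-16 + h)*(-13 + o) (A(o, h) = (-13 + o)*(-16 + h) = (-16 + h)*(-13 + o))
M(G, W) = W²/5 (M(G, W) = (W*W)/5 = W²/5)
M(A(-16, 4), -47)/(-88629) = ((⅕)*(-47)²)/(-88629) = ((⅕)*2209)*(-1/88629) = (2209/5)*(-1/88629) = -2209/443145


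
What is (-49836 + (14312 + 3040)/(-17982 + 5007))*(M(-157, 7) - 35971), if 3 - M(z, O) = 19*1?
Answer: 7756871319708/4325 ≈ 1.7935e+9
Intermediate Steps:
M(z, O) = -16 (M(z, O) = 3 - 19 = -16)
(-49836 + (14312 + 3040)/(-17982 + 5007))*(M(-157, 7) - 35971) = (-49836 + (14312 + 3040)/(-17982 + 5007))*(-16 - 35971) = (-49836 + 17352/(-12975))*(-35987) = (-49836 + 17352*(-1/12975))*(-35987) = (-49836 - 5784/4325)*(-35987) = -215546484/4325*(-35987) = 7756871319708/4325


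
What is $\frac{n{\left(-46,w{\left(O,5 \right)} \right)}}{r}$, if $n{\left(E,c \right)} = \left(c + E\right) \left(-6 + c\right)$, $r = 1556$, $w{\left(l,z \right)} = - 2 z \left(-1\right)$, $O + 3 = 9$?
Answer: $- \frac{36}{389} \approx -0.092545$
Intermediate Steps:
$O = 6$ ($O = -3 + 9 = 6$)
$w{\left(l,z \right)} = 2 z$
$n{\left(E,c \right)} = \left(-6 + c\right) \left(E + c\right)$ ($n{\left(E,c \right)} = \left(E + c\right) \left(-6 + c\right) = \left(-6 + c\right) \left(E + c\right)$)
$\frac{n{\left(-46,w{\left(O,5 \right)} \right)}}{r} = \frac{\left(2 \cdot 5\right)^{2} - -276 - 6 \cdot 2 \cdot 5 - 46 \cdot 2 \cdot 5}{1556} = \left(10^{2} + 276 - 60 - 460\right) \frac{1}{1556} = \left(100 + 276 - 60 - 460\right) \frac{1}{1556} = \left(-144\right) \frac{1}{1556} = - \frac{36}{389}$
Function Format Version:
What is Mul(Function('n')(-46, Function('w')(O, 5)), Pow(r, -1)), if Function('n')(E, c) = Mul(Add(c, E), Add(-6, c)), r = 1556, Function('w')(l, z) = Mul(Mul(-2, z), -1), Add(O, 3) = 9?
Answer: Rational(-36, 389) ≈ -0.092545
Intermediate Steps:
O = 6 (O = Add(-3, 9) = 6)
Function('w')(l, z) = Mul(2, z)
Function('n')(E, c) = Mul(Add(-6, c), Add(E, c)) (Function('n')(E, c) = Mul(Add(E, c), Add(-6, c)) = Mul(Add(-6, c), Add(E, c)))
Mul(Function('n')(-46, Function('w')(O, 5)), Pow(r, -1)) = Mul(Add(Pow(Mul(2, 5), 2), Mul(-6, -46), Mul(-6, Mul(2, 5)), Mul(-46, Mul(2, 5))), Pow(1556, -1)) = Mul(Add(Pow(10, 2), 276, Mul(-6, 10), Mul(-46, 10)), Rational(1, 1556)) = Mul(Add(100, 276, -60, -460), Rational(1, 1556)) = Mul(-144, Rational(1, 1556)) = Rational(-36, 389)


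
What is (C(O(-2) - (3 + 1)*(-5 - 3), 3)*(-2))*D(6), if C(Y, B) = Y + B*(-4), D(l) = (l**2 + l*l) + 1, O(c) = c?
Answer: -2628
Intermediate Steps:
D(l) = 1 + 2*l**2 (D(l) = (l**2 + l**2) + 1 = 2*l**2 + 1 = 1 + 2*l**2)
C(Y, B) = Y - 4*B
(C(O(-2) - (3 + 1)*(-5 - 3), 3)*(-2))*D(6) = (((-2 - (3 + 1)*(-5 - 3)) - 4*3)*(-2))*(1 + 2*6**2) = (((-2 - 4*(-8)) - 12)*(-2))*(1 + 2*36) = (((-2 - 1*(-32)) - 12)*(-2))*(1 + 72) = (((-2 + 32) - 12)*(-2))*73 = ((30 - 12)*(-2))*73 = (18*(-2))*73 = -36*73 = -2628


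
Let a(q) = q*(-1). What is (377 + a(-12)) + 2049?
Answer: 2438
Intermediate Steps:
a(q) = -q
(377 + a(-12)) + 2049 = (377 - 1*(-12)) + 2049 = (377 + 12) + 2049 = 389 + 2049 = 2438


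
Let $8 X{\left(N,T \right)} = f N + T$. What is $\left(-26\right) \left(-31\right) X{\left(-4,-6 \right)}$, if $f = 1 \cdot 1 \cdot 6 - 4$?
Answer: $- \frac{2821}{2} \approx -1410.5$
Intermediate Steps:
$f = 2$ ($f = 1 \cdot 6 - 4 = 6 - 4 = 2$)
$X{\left(N,T \right)} = \frac{N}{4} + \frac{T}{8}$ ($X{\left(N,T \right)} = \frac{2 N + T}{8} = \frac{T + 2 N}{8} = \frac{N}{4} + \frac{T}{8}$)
$\left(-26\right) \left(-31\right) X{\left(-4,-6 \right)} = \left(-26\right) \left(-31\right) \left(\frac{1}{4} \left(-4\right) + \frac{1}{8} \left(-6\right)\right) = 806 \left(-1 - \frac{3}{4}\right) = 806 \left(- \frac{7}{4}\right) = - \frac{2821}{2}$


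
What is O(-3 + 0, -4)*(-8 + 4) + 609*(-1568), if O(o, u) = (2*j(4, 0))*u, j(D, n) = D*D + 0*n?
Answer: -954400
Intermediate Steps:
j(D, n) = D**2 (j(D, n) = D**2 + 0 = D**2)
O(o, u) = 32*u (O(o, u) = (2*4**2)*u = (2*16)*u = 32*u)
O(-3 + 0, -4)*(-8 + 4) + 609*(-1568) = (32*(-4))*(-8 + 4) + 609*(-1568) = -128*(-4) - 954912 = 512 - 954912 = -954400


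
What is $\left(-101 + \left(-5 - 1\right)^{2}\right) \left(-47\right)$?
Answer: $3055$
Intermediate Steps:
$\left(-101 + \left(-5 - 1\right)^{2}\right) \left(-47\right) = \left(-101 + \left(-6\right)^{2}\right) \left(-47\right) = \left(-101 + 36\right) \left(-47\right) = \left(-65\right) \left(-47\right) = 3055$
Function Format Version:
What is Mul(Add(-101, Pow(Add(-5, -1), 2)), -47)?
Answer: 3055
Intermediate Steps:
Mul(Add(-101, Pow(Add(-5, -1), 2)), -47) = Mul(Add(-101, Pow(-6, 2)), -47) = Mul(Add(-101, 36), -47) = Mul(-65, -47) = 3055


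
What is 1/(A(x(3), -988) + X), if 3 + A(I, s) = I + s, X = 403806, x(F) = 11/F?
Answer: 3/1208456 ≈ 2.4825e-6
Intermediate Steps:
A(I, s) = -3 + I + s (A(I, s) = -3 + (I + s) = -3 + I + s)
1/(A(x(3), -988) + X) = 1/((-3 + 11/3 - 988) + 403806) = 1/(-2962/3 + 403806) = 1/(1208456/3) = 3/1208456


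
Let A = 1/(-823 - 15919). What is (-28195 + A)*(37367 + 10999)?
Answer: -11415360030453/8371 ≈ -1.3637e+9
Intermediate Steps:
A = -1/16742 (A = 1/(-16742) = -1/16742 ≈ -5.9730e-5)
(-28195 + A)*(37367 + 10999) = (-28195 - 1/16742)*(37367 + 10999) = -472040691/16742*48366 = -11415360030453/8371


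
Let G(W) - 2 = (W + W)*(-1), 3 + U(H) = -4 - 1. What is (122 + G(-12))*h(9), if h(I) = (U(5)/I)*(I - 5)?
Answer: -4736/9 ≈ -526.22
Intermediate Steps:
U(H) = -8 (U(H) = -3 + (-4 - 1) = -3 - 5 = -8)
G(W) = 2 - 2*W (G(W) = 2 + (W + W)*(-1) = 2 + (2*W)*(-1) = 2 - 2*W)
h(I) = -8*(-5 + I)/I (h(I) = (-8/I)*(I - 5) = (-8/I)*(-5 + I) = -8*(-5 + I)/I)
(122 + G(-12))*h(9) = (122 + (2 - 2*(-12)))*(-8 + 40/9) = (122 + (2 + 24))*(-8 + 40*(1/9)) = (122 + 26)*(-8 + 40/9) = 148*(-32/9) = -4736/9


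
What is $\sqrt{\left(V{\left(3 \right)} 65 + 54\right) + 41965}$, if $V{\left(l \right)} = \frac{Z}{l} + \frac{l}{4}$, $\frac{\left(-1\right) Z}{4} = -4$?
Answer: $\frac{\sqrt{1526919}}{6} \approx 205.95$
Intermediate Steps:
$Z = 16$ ($Z = \left(-4\right) \left(-4\right) = 16$)
$V{\left(l \right)} = \frac{16}{l} + \frac{l}{4}$
$\sqrt{\left(V{\left(3 \right)} 65 + 54\right) + 41965} = \sqrt{\left(\left(\frac{16}{3} + \frac{1}{4} \cdot 3\right) 65 + 54\right) + 41965} = \sqrt{\left(\left(16 \cdot \frac{1}{3} + \frac{3}{4}\right) 65 + 54\right) + 41965} = \sqrt{\left(\left(\frac{16}{3} + \frac{3}{4}\right) 65 + 54\right) + 41965} = \sqrt{\left(\frac{73}{12} \cdot 65 + 54\right) + 41965} = \sqrt{\left(\frac{4745}{12} + 54\right) + 41965} = \sqrt{\frac{5393}{12} + 41965} = \sqrt{\frac{508973}{12}} = \frac{\sqrt{1526919}}{6}$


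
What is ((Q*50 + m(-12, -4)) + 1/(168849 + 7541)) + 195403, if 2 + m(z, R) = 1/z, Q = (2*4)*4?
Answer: 208493950151/1058340 ≈ 1.9700e+5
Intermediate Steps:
Q = 32 (Q = 8*4 = 32)
m(z, R) = -2 + 1/z
((Q*50 + m(-12, -4)) + 1/(168849 + 7541)) + 195403 = ((32*50 + (-2 + 1/(-12))) + 1/(168849 + 7541)) + 195403 = ((1600 + (-2 - 1/12)) + 1/176390) + 195403 = ((1600 - 25/12) + 1/176390) + 195403 = (19175/12 + 1/176390) + 195403 = 1691139131/1058340 + 195403 = 208493950151/1058340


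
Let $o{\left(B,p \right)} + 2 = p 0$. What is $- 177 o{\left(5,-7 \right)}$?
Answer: $354$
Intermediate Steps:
$o{\left(B,p \right)} = -2$ ($o{\left(B,p \right)} = -2 + p 0 = -2 + 0 = -2$)
$- 177 o{\left(5,-7 \right)} = \left(-177\right) \left(-2\right) = 354$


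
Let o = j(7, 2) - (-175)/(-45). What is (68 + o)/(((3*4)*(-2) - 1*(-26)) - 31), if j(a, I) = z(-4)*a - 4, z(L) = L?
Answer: -289/261 ≈ -1.1073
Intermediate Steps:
j(a, I) = -4 - 4*a (j(a, I) = -4*a - 4 = -4 - 4*a)
o = -323/9 (o = (-4 - 4*7) - (-175)/(-45) = (-4 - 28) - (-175)*(-1)/45 = -32 - 1*35/9 = -32 - 35/9 = -323/9 ≈ -35.889)
(68 + o)/(((3*4)*(-2) - 1*(-26)) - 31) = (68 - 323/9)/(((3*4)*(-2) - 1*(-26)) - 31) = 289/(9*((12*(-2) + 26) - 31)) = 289/(9*((-24 + 26) - 31)) = 289/(9*(2 - 31)) = (289/9)/(-29) = (289/9)*(-1/29) = -289/261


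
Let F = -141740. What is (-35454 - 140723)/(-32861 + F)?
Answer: 176177/174601 ≈ 1.0090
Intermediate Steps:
(-35454 - 140723)/(-32861 + F) = (-35454 - 140723)/(-32861 - 141740) = -176177/(-174601) = -176177*(-1/174601) = 176177/174601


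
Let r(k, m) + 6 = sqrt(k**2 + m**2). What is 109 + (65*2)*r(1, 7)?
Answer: -671 + 650*sqrt(2) ≈ 248.24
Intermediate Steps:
r(k, m) = -6 + sqrt(k**2 + m**2)
109 + (65*2)*r(1, 7) = 109 + (65*2)*(-6 + sqrt(1**2 + 7**2)) = 109 + 130*(-6 + sqrt(1 + 49)) = 109 + 130*(-6 + sqrt(50)) = 109 + 130*(-6 + 5*sqrt(2)) = 109 + (-780 + 650*sqrt(2)) = -671 + 650*sqrt(2)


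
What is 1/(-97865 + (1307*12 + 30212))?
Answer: -1/51969 ≈ -1.9242e-5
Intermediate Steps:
1/(-97865 + (1307*12 + 30212)) = 1/(-97865 + (15684 + 30212)) = 1/(-97865 + 45896) = 1/(-51969) = -1/51969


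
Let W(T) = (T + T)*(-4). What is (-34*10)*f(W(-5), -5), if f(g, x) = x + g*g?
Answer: -542300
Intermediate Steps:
W(T) = -8*T (W(T) = (2*T)*(-4) = -8*T)
f(g, x) = x + g**2
(-34*10)*f(W(-5), -5) = (-34*10)*(-5 + (-8*(-5))**2) = -340*(-5 + 40**2) = -340*(-5 + 1600) = -340*1595 = -542300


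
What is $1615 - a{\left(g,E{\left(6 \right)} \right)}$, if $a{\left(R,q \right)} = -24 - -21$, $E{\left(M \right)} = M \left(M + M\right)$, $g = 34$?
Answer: $1618$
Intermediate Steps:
$E{\left(M \right)} = 2 M^{2}$ ($E{\left(M \right)} = M 2 M = 2 M^{2}$)
$a{\left(R,q \right)} = -3$ ($a{\left(R,q \right)} = -24 + 21 = -3$)
$1615 - a{\left(g,E{\left(6 \right)} \right)} = 1615 - -3 = 1615 + 3 = 1618$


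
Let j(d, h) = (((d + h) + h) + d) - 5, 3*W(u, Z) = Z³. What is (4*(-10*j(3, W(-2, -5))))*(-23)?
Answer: -227240/3 ≈ -75747.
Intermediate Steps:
W(u, Z) = Z³/3
j(d, h) = -5 + 2*d + 2*h (j(d, h) = ((d + 2*h) + d) - 5 = (2*d + 2*h) - 5 = -5 + 2*d + 2*h)
(4*(-10*j(3, W(-2, -5))))*(-23) = (4*(-10*(-5 + 2*3 + 2*((⅓)*(-5)³))))*(-23) = (4*(-10*(-5 + 6 + 2*((⅓)*(-125)))))*(-23) = (4*(-10*(-5 + 6 + 2*(-125/3))))*(-23) = (4*(-10*(-5 + 6 - 250/3)))*(-23) = (4*(-10*(-247/3)))*(-23) = (4*(2470/3))*(-23) = (9880/3)*(-23) = -227240/3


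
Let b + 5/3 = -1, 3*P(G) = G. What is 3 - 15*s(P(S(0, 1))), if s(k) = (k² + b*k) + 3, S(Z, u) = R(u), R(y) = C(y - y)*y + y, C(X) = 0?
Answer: -91/3 ≈ -30.333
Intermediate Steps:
R(y) = y (R(y) = 0*y + y = 0 + y = y)
S(Z, u) = u
P(G) = G/3
b = -8/3 (b = -5/3 - 1 = -8/3 ≈ -2.6667)
s(k) = 3 + k² - 8*k/3 (s(k) = (k² - 8*k/3) + 3 = 3 + k² - 8*k/3)
3 - 15*s(P(S(0, 1))) = 3 - 15*(3 + ((⅓)*1)² - 8/9) = 3 - 15*(3 + (⅓)² - 8/3*⅓) = 3 - 15*(3 + ⅑ - 8/9) = 3 - 15*20/9 = 3 - 100/3 = -91/3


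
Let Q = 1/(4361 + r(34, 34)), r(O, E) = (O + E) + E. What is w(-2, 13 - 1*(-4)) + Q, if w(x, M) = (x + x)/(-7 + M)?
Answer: -8921/22315 ≈ -0.39978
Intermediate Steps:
r(O, E) = O + 2*E (r(O, E) = (E + O) + E = O + 2*E)
Q = 1/4463 (Q = 1/(4361 + (34 + 2*34)) = 1/(4361 + (34 + 68)) = 1/(4361 + 102) = 1/4463 ≈ 0.00022406)
w(x, M) = 2*x/(-7 + M) (w(x, M) = (2*x)/(-7 + M) = 2*x/(-7 + M))
w(-2, 13 - 1*(-4)) + Q = 2*(-2)/(-7 + (13 - 1*(-4))) + 1/4463 = 2*(-2)/(-7 + (13 + 4)) + 1/4463 = 2*(-2)/(-7 + 17) + 1/4463 = 2*(-2)/10 + 1/4463 = 2*(-2)*(⅒) + 1/4463 = -⅖ + 1/4463 = -8921/22315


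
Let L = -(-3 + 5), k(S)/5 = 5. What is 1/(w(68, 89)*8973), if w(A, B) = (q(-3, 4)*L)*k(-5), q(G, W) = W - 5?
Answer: 1/448650 ≈ 2.2289e-6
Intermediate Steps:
q(G, W) = -5 + W
k(S) = 25 (k(S) = 5*5 = 25)
L = -2 (L = -1*2 = -2)
w(A, B) = 50 (w(A, B) = ((-5 + 4)*(-2))*25 = -1*(-2)*25 = 2*25 = 50)
1/(w(68, 89)*8973) = 1/(50*8973) = (1/50)*(1/8973) = 1/448650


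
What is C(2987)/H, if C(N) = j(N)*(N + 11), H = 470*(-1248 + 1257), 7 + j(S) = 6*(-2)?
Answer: -28481/2115 ≈ -13.466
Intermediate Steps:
j(S) = -19 (j(S) = -7 + 6*(-2) = -7 - 12 = -19)
H = 4230 (H = 470*9 = 4230)
C(N) = -209 - 19*N (C(N) = -19*(N + 11) = -19*(11 + N) = -209 - 19*N)
C(2987)/H = (-209 - 19*2987)/4230 = (-209 - 56753)*(1/4230) = -56962*1/4230 = -28481/2115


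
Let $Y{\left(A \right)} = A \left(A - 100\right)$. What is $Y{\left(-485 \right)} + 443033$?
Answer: $726758$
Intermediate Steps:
$Y{\left(A \right)} = A \left(-100 + A\right)$
$Y{\left(-485 \right)} + 443033 = - 485 \left(-100 - 485\right) + 443033 = \left(-485\right) \left(-585\right) + 443033 = 283725 + 443033 = 726758$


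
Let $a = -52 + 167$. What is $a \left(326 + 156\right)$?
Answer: $55430$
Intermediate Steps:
$a = 115$
$a \left(326 + 156\right) = 115 \left(326 + 156\right) = 115 \cdot 482 = 55430$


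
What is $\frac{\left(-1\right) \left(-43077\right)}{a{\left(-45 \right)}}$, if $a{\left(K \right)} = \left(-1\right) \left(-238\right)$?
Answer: $\frac{43077}{238} \approx 181.0$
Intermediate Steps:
$a{\left(K \right)} = 238$
$\frac{\left(-1\right) \left(-43077\right)}{a{\left(-45 \right)}} = \frac{\left(-1\right) \left(-43077\right)}{238} = 43077 \cdot \frac{1}{238} = \frac{43077}{238}$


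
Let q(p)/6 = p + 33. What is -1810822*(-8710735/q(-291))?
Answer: -7886795287085/774 ≈ -1.0190e+10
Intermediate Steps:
q(p) = 198 + 6*p (q(p) = 6*(p + 33) = 6*(33 + p) = 198 + 6*p)
-1810822*(-8710735/q(-291)) = -1810822*(-8710735/(198 + 6*(-291))) = -1810822*(-8710735/(198 - 1746)) = -1810822/((-1548*(-1/8710735))) = -1810822/1548/8710735 = -1810822*8710735/1548 = -7886795287085/774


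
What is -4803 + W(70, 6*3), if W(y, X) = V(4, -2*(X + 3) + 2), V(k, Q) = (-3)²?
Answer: -4794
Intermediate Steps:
V(k, Q) = 9
W(y, X) = 9
-4803 + W(70, 6*3) = -4803 + 9 = -4794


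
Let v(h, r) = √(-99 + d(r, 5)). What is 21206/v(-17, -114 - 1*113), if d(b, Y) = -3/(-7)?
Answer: -461*I*√4830/15 ≈ -2135.9*I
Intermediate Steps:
d(b, Y) = 3/7 (d(b, Y) = -3*(-⅐) = 3/7)
v(h, r) = I*√4830/7 (v(h, r) = √(-99 + 3/7) = √(-690/7) = I*√4830/7)
21206/v(-17, -114 - 1*113) = 21206/((I*√4830/7)) = 21206*(-I*√4830/690) = -461*I*√4830/15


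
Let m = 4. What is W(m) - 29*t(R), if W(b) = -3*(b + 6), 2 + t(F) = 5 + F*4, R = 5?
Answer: -697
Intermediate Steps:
t(F) = 3 + 4*F (t(F) = -2 + (5 + F*4) = -2 + (5 + 4*F) = 3 + 4*F)
W(b) = -18 - 3*b (W(b) = -3*(6 + b) = -18 - 3*b)
W(m) - 29*t(R) = (-18 - 3*4) - 29*(3 + 4*5) = (-18 - 12) - 29*(3 + 20) = -30 - 29*23 = -30 - 667 = -697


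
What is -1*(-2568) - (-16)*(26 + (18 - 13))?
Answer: 3064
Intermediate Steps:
-1*(-2568) - (-16)*(26 + (18 - 13)) = 2568 - (-16)*(26 + 5) = 2568 - (-16)*31 = 2568 - 1*(-496) = 2568 + 496 = 3064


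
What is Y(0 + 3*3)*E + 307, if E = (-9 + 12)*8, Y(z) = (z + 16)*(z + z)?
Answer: 11107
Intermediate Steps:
Y(z) = 2*z*(16 + z) (Y(z) = (16 + z)*(2*z) = 2*z*(16 + z))
E = 24 (E = 3*8 = 24)
Y(0 + 3*3)*E + 307 = (2*(0 + 3*3)*(16 + (0 + 3*3)))*24 + 307 = (2*(0 + 9)*(16 + (0 + 9)))*24 + 307 = (2*9*(16 + 9))*24 + 307 = (2*9*25)*24 + 307 = 450*24 + 307 = 10800 + 307 = 11107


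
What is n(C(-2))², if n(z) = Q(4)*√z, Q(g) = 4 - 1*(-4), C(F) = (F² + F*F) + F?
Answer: 384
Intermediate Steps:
C(F) = F + 2*F² (C(F) = (F² + F²) + F = 2*F² + F = F + 2*F²)
Q(g) = 8 (Q(g) = 4 + 4 = 8)
n(z) = 8*√z
n(C(-2))² = (8*√(-2*(1 + 2*(-2))))² = (8*√(-2*(1 - 4)))² = (8*√(-2*(-3)))² = (8*√6)² = 384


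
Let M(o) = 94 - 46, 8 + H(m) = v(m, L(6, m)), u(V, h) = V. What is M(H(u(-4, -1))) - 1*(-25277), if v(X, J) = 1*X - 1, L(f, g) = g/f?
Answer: 25325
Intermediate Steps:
v(X, J) = -1 + X (v(X, J) = X - 1 = -1 + X)
H(m) = -9 + m (H(m) = -8 + (-1 + m) = -9 + m)
M(o) = 48
M(H(u(-4, -1))) - 1*(-25277) = 48 - 1*(-25277) = 48 + 25277 = 25325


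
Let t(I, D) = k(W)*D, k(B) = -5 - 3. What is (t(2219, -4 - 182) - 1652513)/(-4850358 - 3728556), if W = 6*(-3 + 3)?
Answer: 1651025/8578914 ≈ 0.19245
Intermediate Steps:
W = 0 (W = 6*0 = 0)
k(B) = -8
t(I, D) = -8*D
(t(2219, -4 - 182) - 1652513)/(-4850358 - 3728556) = (-8*(-4 - 182) - 1652513)/(-4850358 - 3728556) = (-8*(-186) - 1652513)/(-8578914) = (1488 - 1652513)*(-1/8578914) = -1651025*(-1/8578914) = 1651025/8578914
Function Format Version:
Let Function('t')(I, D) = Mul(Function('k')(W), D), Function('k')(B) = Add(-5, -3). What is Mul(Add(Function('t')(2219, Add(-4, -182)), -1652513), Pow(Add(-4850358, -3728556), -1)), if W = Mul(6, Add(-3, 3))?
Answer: Rational(1651025, 8578914) ≈ 0.19245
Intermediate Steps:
W = 0 (W = Mul(6, 0) = 0)
Function('k')(B) = -8
Function('t')(I, D) = Mul(-8, D)
Mul(Add(Function('t')(2219, Add(-4, -182)), -1652513), Pow(Add(-4850358, -3728556), -1)) = Mul(Add(Mul(-8, Add(-4, -182)), -1652513), Pow(Add(-4850358, -3728556), -1)) = Mul(Add(Mul(-8, -186), -1652513), Pow(-8578914, -1)) = Mul(Add(1488, -1652513), Rational(-1, 8578914)) = Mul(-1651025, Rational(-1, 8578914)) = Rational(1651025, 8578914)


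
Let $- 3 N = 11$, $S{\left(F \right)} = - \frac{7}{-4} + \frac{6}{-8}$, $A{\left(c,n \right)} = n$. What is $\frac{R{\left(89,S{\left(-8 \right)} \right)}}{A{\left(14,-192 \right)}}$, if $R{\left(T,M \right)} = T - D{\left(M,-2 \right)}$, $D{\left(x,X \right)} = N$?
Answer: $- \frac{139}{288} \approx -0.48264$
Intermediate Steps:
$S{\left(F \right)} = 1$ ($S{\left(F \right)} = \left(-7\right) \left(- \frac{1}{4}\right) + 6 \left(- \frac{1}{8}\right) = \frac{7}{4} - \frac{3}{4} = 1$)
$N = - \frac{11}{3}$ ($N = \left(- \frac{1}{3}\right) 11 = - \frac{11}{3} \approx -3.6667$)
$D{\left(x,X \right)} = - \frac{11}{3}$
$R{\left(T,M \right)} = \frac{11}{3} + T$ ($R{\left(T,M \right)} = T - - \frac{11}{3} = T + \frac{11}{3} = \frac{11}{3} + T$)
$\frac{R{\left(89,S{\left(-8 \right)} \right)}}{A{\left(14,-192 \right)}} = \frac{\frac{11}{3} + 89}{-192} = \frac{278}{3} \left(- \frac{1}{192}\right) = - \frac{139}{288}$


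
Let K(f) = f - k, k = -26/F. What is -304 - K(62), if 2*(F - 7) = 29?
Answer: -15790/43 ≈ -367.21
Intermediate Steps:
F = 43/2 (F = 7 + (½)*29 = 7 + 29/2 = 43/2 ≈ 21.500)
k = -52/43 (k = -26/43/2 = -26*2/43 = -52/43 ≈ -1.2093)
K(f) = 52/43 + f (K(f) = f - 1*(-52/43) = f + 52/43 = 52/43 + f)
-304 - K(62) = -304 - (52/43 + 62) = -304 - 1*2718/43 = -304 - 2718/43 = -15790/43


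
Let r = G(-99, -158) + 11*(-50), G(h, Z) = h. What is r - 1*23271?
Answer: -23920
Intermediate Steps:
r = -649 (r = -99 + 11*(-50) = -99 - 550 = -649)
r - 1*23271 = -649 - 1*23271 = -649 - 23271 = -23920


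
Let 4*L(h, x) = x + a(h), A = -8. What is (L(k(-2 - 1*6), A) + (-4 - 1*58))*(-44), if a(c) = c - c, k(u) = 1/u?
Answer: 2816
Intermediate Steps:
k(u) = 1/u
a(c) = 0
L(h, x) = x/4 (L(h, x) = (x + 0)/4 = x/4)
(L(k(-2 - 1*6), A) + (-4 - 1*58))*(-44) = ((¼)*(-8) + (-4 - 1*58))*(-44) = (-2 + (-4 - 58))*(-44) = (-2 - 62)*(-44) = -64*(-44) = 2816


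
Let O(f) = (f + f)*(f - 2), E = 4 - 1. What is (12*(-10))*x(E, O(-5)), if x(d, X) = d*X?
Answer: -25200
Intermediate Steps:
E = 3
O(f) = 2*f*(-2 + f) (O(f) = (2*f)*(-2 + f) = 2*f*(-2 + f))
x(d, X) = X*d
(12*(-10))*x(E, O(-5)) = (12*(-10))*((2*(-5)*(-2 - 5))*3) = -120*2*(-5)*(-7)*3 = -8400*3 = -120*210 = -25200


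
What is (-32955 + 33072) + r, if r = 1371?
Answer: 1488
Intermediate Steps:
(-32955 + 33072) + r = (-32955 + 33072) + 1371 = 117 + 1371 = 1488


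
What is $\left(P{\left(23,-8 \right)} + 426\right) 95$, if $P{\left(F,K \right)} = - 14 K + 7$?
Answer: $51775$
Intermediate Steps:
$P{\left(F,K \right)} = 7 - 14 K$
$\left(P{\left(23,-8 \right)} + 426\right) 95 = \left(\left(7 - -112\right) + 426\right) 95 = \left(\left(7 + 112\right) + 426\right) 95 = \left(119 + 426\right) 95 = 545 \cdot 95 = 51775$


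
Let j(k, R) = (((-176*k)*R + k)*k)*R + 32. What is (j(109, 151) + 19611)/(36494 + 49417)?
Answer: -47676354182/85911 ≈ -5.5495e+5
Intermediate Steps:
j(k, R) = 32 + R*k*(k - 176*R*k) (j(k, R) = ((-176*R*k + k)*k)*R + 32 = ((k - 176*R*k)*k)*R + 32 = (k*(k - 176*R*k))*R + 32 = R*k*(k - 176*R*k) + 32 = 32 + R*k*(k - 176*R*k))
(j(109, 151) + 19611)/(36494 + 49417) = ((32 + 151*109**2 - 176*151**2*109**2) + 19611)/(36494 + 49417) = ((32 + 151*11881 - 176*22801*11881) + 19611)/85911 = ((32 + 1794031 - 47678167856) + 19611)*(1/85911) = (-47676373793 + 19611)*(1/85911) = -47676354182*1/85911 = -47676354182/85911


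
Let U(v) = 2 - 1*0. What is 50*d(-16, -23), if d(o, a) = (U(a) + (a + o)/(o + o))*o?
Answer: -2575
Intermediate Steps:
U(v) = 2 (U(v) = 2 + 0 = 2)
d(o, a) = o*(2 + (a + o)/(2*o)) (d(o, a) = (2 + (a + o)/(o + o))*o = (2 + (a + o)/((2*o)))*o = (2 + (a + o)*(1/(2*o)))*o = (2 + (a + o)/(2*o))*o = o*(2 + (a + o)/(2*o)))
50*d(-16, -23) = 50*((½)*(-23) + (5/2)*(-16)) = 50*(-23/2 - 40) = 50*(-103/2) = -2575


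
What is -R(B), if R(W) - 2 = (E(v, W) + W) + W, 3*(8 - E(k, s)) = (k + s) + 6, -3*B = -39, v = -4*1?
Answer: -31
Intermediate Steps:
v = -4
B = 13 (B = -⅓*(-39) = 13)
E(k, s) = 6 - k/3 - s/3 (E(k, s) = 8 - ((k + s) + 6)/3 = 8 - (6 + k + s)/3 = 8 + (-2 - k/3 - s/3) = 6 - k/3 - s/3)
R(W) = 28/3 + 5*W/3 (R(W) = 2 + (((6 - ⅓*(-4) - W/3) + W) + W) = 2 + (((6 + 4/3 - W/3) + W) + W) = 2 + (((22/3 - W/3) + W) + W) = 2 + ((22/3 + 2*W/3) + W) = 2 + (22/3 + 5*W/3) = 28/3 + 5*W/3)
-R(B) = -(28/3 + (5/3)*13) = -(28/3 + 65/3) = -1*31 = -31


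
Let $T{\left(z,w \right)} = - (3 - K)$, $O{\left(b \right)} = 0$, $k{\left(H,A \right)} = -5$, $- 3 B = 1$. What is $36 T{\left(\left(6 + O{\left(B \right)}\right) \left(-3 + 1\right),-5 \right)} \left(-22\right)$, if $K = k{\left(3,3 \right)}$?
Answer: $6336$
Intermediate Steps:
$B = - \frac{1}{3}$ ($B = \left(- \frac{1}{3}\right) 1 = - \frac{1}{3} \approx -0.33333$)
$K = -5$
$T{\left(z,w \right)} = -8$ ($T{\left(z,w \right)} = - (3 - -5) = - (3 + 5) = \left(-1\right) 8 = -8$)
$36 T{\left(\left(6 + O{\left(B \right)}\right) \left(-3 + 1\right),-5 \right)} \left(-22\right) = 36 \left(-8\right) \left(-22\right) = \left(-288\right) \left(-22\right) = 6336$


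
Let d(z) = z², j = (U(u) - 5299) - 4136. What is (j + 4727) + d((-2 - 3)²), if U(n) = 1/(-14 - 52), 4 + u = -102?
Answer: -269479/66 ≈ -4083.0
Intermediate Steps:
u = -106 (u = -4 - 102 = -106)
U(n) = -1/66 (U(n) = 1/(-66) = -1/66)
j = -622711/66 (j = (-1/66 - 5299) - 4136 = -349735/66 - 4136 = -622711/66 ≈ -9435.0)
(j + 4727) + d((-2 - 3)²) = (-622711/66 + 4727) + ((-2 - 3)²)² = -310729/66 + ((-5)²)² = -310729/66 + 25² = -310729/66 + 625 = -269479/66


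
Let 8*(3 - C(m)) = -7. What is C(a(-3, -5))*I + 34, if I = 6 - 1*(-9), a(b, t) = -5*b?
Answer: 737/8 ≈ 92.125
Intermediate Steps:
C(m) = 31/8 (C(m) = 3 - ⅛*(-7) = 3 + 7/8 = 31/8)
I = 15 (I = 6 + 9 = 15)
C(a(-3, -5))*I + 34 = (31/8)*15 + 34 = 465/8 + 34 = 737/8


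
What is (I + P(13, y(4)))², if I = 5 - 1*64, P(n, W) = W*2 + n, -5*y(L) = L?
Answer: 56644/25 ≈ 2265.8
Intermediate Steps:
y(L) = -L/5
P(n, W) = n + 2*W (P(n, W) = 2*W + n = n + 2*W)
I = -59 (I = 5 - 64 = -59)
(I + P(13, y(4)))² = (-59 + (13 + 2*(-⅕*4)))² = (-59 + (13 + 2*(-⅘)))² = (-59 + (13 - 8/5))² = (-59 + 57/5)² = (-238/5)² = 56644/25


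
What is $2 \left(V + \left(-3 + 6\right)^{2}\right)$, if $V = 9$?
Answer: $36$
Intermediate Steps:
$2 \left(V + \left(-3 + 6\right)^{2}\right) = 2 \left(9 + \left(-3 + 6\right)^{2}\right) = 2 \left(9 + 3^{2}\right) = 2 \left(9 + 9\right) = 2 \cdot 18 = 36$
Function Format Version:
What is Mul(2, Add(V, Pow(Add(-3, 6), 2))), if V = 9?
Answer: 36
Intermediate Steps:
Mul(2, Add(V, Pow(Add(-3, 6), 2))) = Mul(2, Add(9, Pow(Add(-3, 6), 2))) = Mul(2, Add(9, Pow(3, 2))) = Mul(2, Add(9, 9)) = Mul(2, 18) = 36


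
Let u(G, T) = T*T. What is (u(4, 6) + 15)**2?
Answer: 2601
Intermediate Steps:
u(G, T) = T**2
(u(4, 6) + 15)**2 = (6**2 + 15)**2 = (36 + 15)**2 = 51**2 = 2601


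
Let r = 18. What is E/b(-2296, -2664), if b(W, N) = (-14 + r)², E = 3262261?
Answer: 3262261/16 ≈ 2.0389e+5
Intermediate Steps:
b(W, N) = 16 (b(W, N) = (-14 + 18)² = 4² = 16)
E/b(-2296, -2664) = 3262261/16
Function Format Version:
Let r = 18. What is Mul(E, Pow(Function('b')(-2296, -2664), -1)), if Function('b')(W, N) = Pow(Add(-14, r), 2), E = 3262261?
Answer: Rational(3262261, 16) ≈ 2.0389e+5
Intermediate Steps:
Function('b')(W, N) = 16 (Function('b')(W, N) = Pow(Add(-14, 18), 2) = Pow(4, 2) = 16)
Mul(E, Pow(Function('b')(-2296, -2664), -1)) = Mul(3262261, Pow(16, -1)) = Mul(3262261, Rational(1, 16)) = Rational(3262261, 16)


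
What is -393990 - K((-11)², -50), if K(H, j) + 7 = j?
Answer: -393933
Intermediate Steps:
K(H, j) = -7 + j
-393990 - K((-11)², -50) = -393990 - (-7 - 50) = -393990 - 1*(-57) = -393990 + 57 = -393933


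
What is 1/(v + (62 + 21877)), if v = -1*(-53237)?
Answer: 1/75176 ≈ 1.3302e-5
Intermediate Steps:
v = 53237
1/(v + (62 + 21877)) = 1/(53237 + (62 + 21877)) = 1/(53237 + 21939) = 1/75176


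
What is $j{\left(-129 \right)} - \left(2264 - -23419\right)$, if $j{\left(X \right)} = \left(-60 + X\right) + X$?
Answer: $-26001$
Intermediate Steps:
$j{\left(X \right)} = -60 + 2 X$
$j{\left(-129 \right)} - \left(2264 - -23419\right) = \left(-60 + 2 \left(-129\right)\right) - \left(2264 - -23419\right) = \left(-60 - 258\right) - \left(2264 + 23419\right) = -318 - 25683 = -26001$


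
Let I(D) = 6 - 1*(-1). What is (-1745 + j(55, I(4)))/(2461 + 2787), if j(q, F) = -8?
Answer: -1753/5248 ≈ -0.33403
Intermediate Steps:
I(D) = 7 (I(D) = 6 + 1 = 7)
(-1745 + j(55, I(4)))/(2461 + 2787) = (-1745 - 8)/(2461 + 2787) = -1753/5248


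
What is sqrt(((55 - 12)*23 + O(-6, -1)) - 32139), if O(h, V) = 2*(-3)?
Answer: 2*I*sqrt(7789) ≈ 176.51*I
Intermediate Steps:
O(h, V) = -6
sqrt(((55 - 12)*23 + O(-6, -1)) - 32139) = sqrt(((55 - 12)*23 - 6) - 32139) = sqrt((43*23 - 6) - 32139) = sqrt((989 - 6) - 32139) = sqrt(983 - 32139) = sqrt(-31156) = 2*I*sqrt(7789)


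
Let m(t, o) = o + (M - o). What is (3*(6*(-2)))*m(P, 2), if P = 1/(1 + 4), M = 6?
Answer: -216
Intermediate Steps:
P = ⅕ (P = 1/5 = ⅕ ≈ 0.20000)
m(t, o) = 6 (m(t, o) = o + (6 - o) = 6)
(3*(6*(-2)))*m(P, 2) = (3*(6*(-2)))*6 = (3*(-12))*6 = -36*6 = -216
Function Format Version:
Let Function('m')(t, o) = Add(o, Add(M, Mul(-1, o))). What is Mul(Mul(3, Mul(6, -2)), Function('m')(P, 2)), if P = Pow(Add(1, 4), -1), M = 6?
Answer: -216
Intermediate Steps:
P = Rational(1, 5) (P = Pow(5, -1) = Rational(1, 5) ≈ 0.20000)
Function('m')(t, o) = 6 (Function('m')(t, o) = Add(o, Add(6, Mul(-1, o))) = 6)
Mul(Mul(3, Mul(6, -2)), Function('m')(P, 2)) = Mul(Mul(3, Mul(6, -2)), 6) = Mul(Mul(3, -12), 6) = Mul(-36, 6) = -216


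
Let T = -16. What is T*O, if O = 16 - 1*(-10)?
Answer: -416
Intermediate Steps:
O = 26 (O = 16 + 10 = 26)
T*O = -16*26 = -416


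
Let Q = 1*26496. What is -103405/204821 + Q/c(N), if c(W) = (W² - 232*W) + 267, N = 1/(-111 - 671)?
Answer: 366866660572591/3719966580377 ≈ 98.621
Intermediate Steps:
N = -1/782 (N = 1/(-782) = -1/782 ≈ -0.0012788)
Q = 26496
c(W) = 267 + W² - 232*W
-103405/204821 + Q/c(N) = -103405/204821 + 26496/(267 + (-1/782)² - 232*(-1/782)) = -103405*1/204821 + 26496/(267 + 1/611524 + 116/391) = -103405/204821 + 26496/(163458333/611524) = -103405/204821 + 26496*(611524/163458333) = -103405/204821 + 1800326656/18162037 = 366866660572591/3719966580377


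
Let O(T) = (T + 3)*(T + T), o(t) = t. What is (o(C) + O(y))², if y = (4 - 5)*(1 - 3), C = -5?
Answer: 225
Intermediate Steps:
y = 2 (y = -1*(-2) = 2)
O(T) = 2*T*(3 + T) (O(T) = (3 + T)*(2*T) = 2*T*(3 + T))
(o(C) + O(y))² = (-5 + 2*2*(3 + 2))² = (-5 + 2*2*5)² = (-5 + 20)² = 15² = 225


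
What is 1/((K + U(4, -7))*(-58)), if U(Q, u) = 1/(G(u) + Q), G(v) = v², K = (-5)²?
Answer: -53/76908 ≈ -0.00068913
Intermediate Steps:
K = 25
U(Q, u) = 1/(Q + u²) (U(Q, u) = 1/(u² + Q) = 1/(Q + u²))
1/((K + U(4, -7))*(-58)) = 1/((25 + 1/(4 + (-7)²))*(-58)) = 1/((25 + 1/(4 + 49))*(-58)) = 1/((25 + 1/53)*(-58)) = 1/((1326/53)*(-58)) = 1/(-76908/53) = -53/76908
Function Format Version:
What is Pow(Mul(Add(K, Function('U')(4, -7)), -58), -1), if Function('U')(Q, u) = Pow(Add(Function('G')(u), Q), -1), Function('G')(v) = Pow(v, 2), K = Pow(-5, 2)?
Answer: Rational(-53, 76908) ≈ -0.00068913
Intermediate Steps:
K = 25
Function('U')(Q, u) = Pow(Add(Q, Pow(u, 2)), -1) (Function('U')(Q, u) = Pow(Add(Pow(u, 2), Q), -1) = Pow(Add(Q, Pow(u, 2)), -1))
Pow(Mul(Add(K, Function('U')(4, -7)), -58), -1) = Pow(Mul(Add(25, Pow(Add(4, Pow(-7, 2)), -1)), -58), -1) = Pow(Mul(Add(25, Pow(Add(4, 49), -1)), -58), -1) = Pow(Mul(Add(25, Pow(53, -1)), -58), -1) = Pow(Mul(Add(25, Rational(1, 53)), -58), -1) = Pow(Mul(Rational(1326, 53), -58), -1) = Pow(Rational(-76908, 53), -1) = Rational(-53, 76908)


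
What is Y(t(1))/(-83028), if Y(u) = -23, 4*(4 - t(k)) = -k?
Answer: 23/83028 ≈ 0.00027701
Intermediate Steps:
t(k) = 4 + k/4 (t(k) = 4 - (-1)*k/4 = 4 + k/4)
Y(t(1))/(-83028) = -23/(-83028) = -23*(-1/83028) = 23/83028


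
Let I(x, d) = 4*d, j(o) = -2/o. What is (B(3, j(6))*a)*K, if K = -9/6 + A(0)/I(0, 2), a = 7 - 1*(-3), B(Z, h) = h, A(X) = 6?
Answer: 5/2 ≈ 2.5000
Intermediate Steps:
a = 10 (a = 7 + 3 = 10)
K = -¾ (K = -9/6 + 6/((4*2)) = -9*⅙ + 6/8 = -3/2 + 6*(⅛) = -3/2 + ¾ = -¾ ≈ -0.75000)
(B(3, j(6))*a)*K = (-2/6*10)*(-¾) = (-2*⅙*10)*(-¾) = -⅓*10*(-¾) = -10/3*(-¾) = 5/2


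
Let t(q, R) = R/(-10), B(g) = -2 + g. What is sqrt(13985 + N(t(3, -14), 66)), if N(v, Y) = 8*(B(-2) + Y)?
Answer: 3*sqrt(1609) ≈ 120.34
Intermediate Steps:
t(q, R) = -R/10 (t(q, R) = R*(-1/10) = -R/10)
N(v, Y) = -32 + 8*Y (N(v, Y) = 8*((-2 - 2) + Y) = 8*(-4 + Y) = -32 + 8*Y)
sqrt(13985 + N(t(3, -14), 66)) = sqrt(13985 + (-32 + 8*66)) = sqrt(13985 + (-32 + 528)) = sqrt(13985 + 496) = sqrt(14481) = 3*sqrt(1609)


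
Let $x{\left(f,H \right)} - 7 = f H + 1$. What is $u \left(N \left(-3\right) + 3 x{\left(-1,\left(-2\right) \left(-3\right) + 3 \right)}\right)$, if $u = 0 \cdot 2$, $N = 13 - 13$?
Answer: $0$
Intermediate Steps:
$x{\left(f,H \right)} = 8 + H f$ ($x{\left(f,H \right)} = 7 + \left(f H + 1\right) = 7 + \left(H f + 1\right) = 7 + \left(1 + H f\right) = 8 + H f$)
$N = 0$ ($N = 13 - 13 = 0$)
$u = 0$
$u \left(N \left(-3\right) + 3 x{\left(-1,\left(-2\right) \left(-3\right) + 3 \right)}\right) = 0 \left(0 \left(-3\right) + 3 \left(8 + \left(\left(-2\right) \left(-3\right) + 3\right) \left(-1\right)\right)\right) = 0 \left(0 + 3 \left(8 + \left(6 + 3\right) \left(-1\right)\right)\right) = 0 \left(0 + 3 \left(8 + 9 \left(-1\right)\right)\right) = 0 \left(0 + 3 \left(8 - 9\right)\right) = 0 \left(0 + 3 \left(-1\right)\right) = 0 \left(0 - 3\right) = 0 \left(-3\right) = 0$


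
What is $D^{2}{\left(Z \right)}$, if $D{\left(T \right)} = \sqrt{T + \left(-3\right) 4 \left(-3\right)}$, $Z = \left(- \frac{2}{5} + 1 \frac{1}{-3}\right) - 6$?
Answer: $\frac{439}{15} \approx 29.267$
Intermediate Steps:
$Z = - \frac{101}{15}$ ($Z = \left(\left(-2\right) \frac{1}{5} + 1 \left(- \frac{1}{3}\right)\right) - 6 = \left(- \frac{2}{5} - \frac{1}{3}\right) - 6 = - \frac{11}{15} - 6 = - \frac{101}{15} \approx -6.7333$)
$D{\left(T \right)} = \sqrt{36 + T}$ ($D{\left(T \right)} = \sqrt{T - -36} = \sqrt{T + 36} = \sqrt{36 + T}$)
$D^{2}{\left(Z \right)} = \left(\sqrt{36 - \frac{101}{15}}\right)^{2} = \left(\sqrt{\frac{439}{15}}\right)^{2} = \left(\frac{\sqrt{6585}}{15}\right)^{2} = \frac{439}{15}$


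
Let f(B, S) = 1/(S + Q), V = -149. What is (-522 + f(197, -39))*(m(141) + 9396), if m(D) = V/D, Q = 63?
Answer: -16594354049/3384 ≈ -4.9038e+6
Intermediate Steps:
f(B, S) = 1/(63 + S) (f(B, S) = 1/(S + 63) = 1/(63 + S))
m(D) = -149/D
(-522 + f(197, -39))*(m(141) + 9396) = (-522 + 1/(63 - 39))*(-149/141 + 9396) = (-522 + 1/24)*(-149*1/141 + 9396) = (-522 + 1/24)*(-149/141 + 9396) = -12527/24*1324687/141 = -16594354049/3384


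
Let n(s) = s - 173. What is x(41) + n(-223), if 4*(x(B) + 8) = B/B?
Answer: -1615/4 ≈ -403.75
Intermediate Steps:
x(B) = -31/4 (x(B) = -8 + (B/B)/4 = -8 + (¼)*1 = -8 + ¼ = -31/4)
n(s) = -173 + s
x(41) + n(-223) = -31/4 + (-173 - 223) = -31/4 - 396 = -1615/4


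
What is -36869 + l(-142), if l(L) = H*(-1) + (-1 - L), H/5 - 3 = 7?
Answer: -36778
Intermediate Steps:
H = 50 (H = 15 + 5*7 = 15 + 35 = 50)
l(L) = -51 - L (l(L) = 50*(-1) + (-1 - L) = -50 + (-1 - L) = -51 - L)
-36869 + l(-142) = -36869 + (-51 - 1*(-142)) = -36869 + (-51 + 142) = -36869 + 91 = -36778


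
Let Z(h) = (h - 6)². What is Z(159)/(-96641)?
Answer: -23409/96641 ≈ -0.24223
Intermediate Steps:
Z(h) = (-6 + h)²
Z(159)/(-96641) = (-6 + 159)²/(-96641) = 153²*(-1/96641) = 23409*(-1/96641) = -23409/96641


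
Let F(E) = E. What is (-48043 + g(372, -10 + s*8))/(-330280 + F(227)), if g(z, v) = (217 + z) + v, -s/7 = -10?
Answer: 46904/330053 ≈ 0.14211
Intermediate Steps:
s = 70 (s = -7*(-10) = 70)
g(z, v) = 217 + v + z
(-48043 + g(372, -10 + s*8))/(-330280 + F(227)) = (-48043 + (217 + (-10 + 70*8) + 372))/(-330280 + 227) = (-48043 + (217 + (-10 + 560) + 372))/(-330053) = (-48043 + (217 + 550 + 372))*(-1/330053) = (-48043 + 1139)*(-1/330053) = -46904*(-1/330053) = 46904/330053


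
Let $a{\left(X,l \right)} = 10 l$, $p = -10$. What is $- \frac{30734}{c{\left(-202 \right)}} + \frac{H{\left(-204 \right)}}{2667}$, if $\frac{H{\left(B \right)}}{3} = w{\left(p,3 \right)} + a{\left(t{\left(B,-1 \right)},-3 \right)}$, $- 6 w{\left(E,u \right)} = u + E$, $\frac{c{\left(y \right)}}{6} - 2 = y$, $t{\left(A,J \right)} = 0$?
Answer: $\frac{13643963}{533400} \approx 25.579$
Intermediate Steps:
$c{\left(y \right)} = 12 + 6 y$
$w{\left(E,u \right)} = - \frac{E}{6} - \frac{u}{6}$ ($w{\left(E,u \right)} = - \frac{u + E}{6} = - \frac{E + u}{6} = - \frac{E}{6} - \frac{u}{6}$)
$H{\left(B \right)} = - \frac{173}{2}$ ($H{\left(B \right)} = 3 \left(\left(\left(- \frac{1}{6}\right) \left(-10\right) - \frac{1}{2}\right) + 10 \left(-3\right)\right) = 3 \left(\left(\frac{5}{3} - \frac{1}{2}\right) - 30\right) = 3 \left(\frac{7}{6} - 30\right) = 3 \left(- \frac{173}{6}\right) = - \frac{173}{2}$)
$- \frac{30734}{c{\left(-202 \right)}} + \frac{H{\left(-204 \right)}}{2667} = - \frac{30734}{12 + 6 \left(-202\right)} - \frac{173}{2 \cdot 2667} = - \frac{30734}{12 - 1212} - \frac{173}{5334} = - \frac{30734}{-1200} - \frac{173}{5334} = \left(-30734\right) \left(- \frac{1}{1200}\right) - \frac{173}{5334} = \frac{15367}{600} - \frac{173}{5334} = \frac{13643963}{533400}$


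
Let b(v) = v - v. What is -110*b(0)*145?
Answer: 0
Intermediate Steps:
b(v) = 0
-110*b(0)*145 = -110*0*145 = 0*145 = 0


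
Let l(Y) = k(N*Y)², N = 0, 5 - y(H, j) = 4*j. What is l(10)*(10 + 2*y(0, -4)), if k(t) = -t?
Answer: 0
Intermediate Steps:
y(H, j) = 5 - 4*j
l(Y) = 0 (l(Y) = (-0*Y)² = (-1*0)² = 0² = 0)
l(10)*(10 + 2*y(0, -4)) = 0*(10 + 2*(5 - 4*(-4))) = 0*(10 + 2*(5 + 16)) = 0*(10 + 2*21) = 0*(10 + 42) = 0*52 = 0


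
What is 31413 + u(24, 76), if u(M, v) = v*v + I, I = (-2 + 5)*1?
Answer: 37192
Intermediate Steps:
I = 3 (I = 3*1 = 3)
u(M, v) = 3 + v**2 (u(M, v) = v*v + 3 = v**2 + 3 = 3 + v**2)
31413 + u(24, 76) = 31413 + (3 + 76**2) = 31413 + (3 + 5776) = 31413 + 5779 = 37192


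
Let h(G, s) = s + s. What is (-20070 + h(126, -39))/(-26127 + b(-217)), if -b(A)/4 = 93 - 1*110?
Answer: 876/1133 ≈ 0.77317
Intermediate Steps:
h(G, s) = 2*s
b(A) = 68 (b(A) = -4*(93 - 1*110) = -4*(93 - 110) = -4*(-17) = 68)
(-20070 + h(126, -39))/(-26127 + b(-217)) = (-20070 + 2*(-39))/(-26127 + 68) = (-20070 - 78)/(-26059) = -20148*(-1/26059) = 876/1133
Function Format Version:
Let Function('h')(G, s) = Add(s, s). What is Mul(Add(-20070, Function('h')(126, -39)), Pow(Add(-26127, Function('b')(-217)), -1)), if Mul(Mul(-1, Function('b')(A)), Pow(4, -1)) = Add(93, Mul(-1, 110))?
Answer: Rational(876, 1133) ≈ 0.77317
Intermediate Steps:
Function('h')(G, s) = Mul(2, s)
Function('b')(A) = 68 (Function('b')(A) = Mul(-4, Add(93, Mul(-1, 110))) = Mul(-4, Add(93, -110)) = Mul(-4, -17) = 68)
Mul(Add(-20070, Function('h')(126, -39)), Pow(Add(-26127, Function('b')(-217)), -1)) = Mul(Add(-20070, Mul(2, -39)), Pow(Add(-26127, 68), -1)) = Mul(Add(-20070, -78), Pow(-26059, -1)) = Mul(-20148, Rational(-1, 26059)) = Rational(876, 1133)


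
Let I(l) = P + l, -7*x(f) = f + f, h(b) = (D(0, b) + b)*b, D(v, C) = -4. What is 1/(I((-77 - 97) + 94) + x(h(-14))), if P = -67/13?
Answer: -13/2043 ≈ -0.0063632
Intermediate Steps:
P = -67/13 (P = -67*1/13 = -67/13 ≈ -5.1538)
h(b) = b*(-4 + b) (h(b) = (-4 + b)*b = b*(-4 + b))
x(f) = -2*f/7 (x(f) = -(f + f)/7 = -2*f/7)
I(l) = -67/13 + l
1/(I((-77 - 97) + 94) + x(h(-14))) = 1/((-67/13 + ((-77 - 97) + 94)) - (-4)*(-4 - 14)) = 1/((-67/13 + (-174 + 94)) - (-4)*(-18)) = 1/((-67/13 - 80) - 2/7*252) = 1/(-1107/13 - 72) = 1/(-2043/13) = -13/2043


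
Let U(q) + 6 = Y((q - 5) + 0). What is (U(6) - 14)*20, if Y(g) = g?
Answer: -380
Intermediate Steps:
U(q) = -11 + q (U(q) = -6 + ((q - 5) + 0) = -6 + ((-5 + q) + 0) = -6 + (-5 + q) = -11 + q)
(U(6) - 14)*20 = ((-11 + 6) - 14)*20 = (-5 - 14)*20 = -19*20 = -380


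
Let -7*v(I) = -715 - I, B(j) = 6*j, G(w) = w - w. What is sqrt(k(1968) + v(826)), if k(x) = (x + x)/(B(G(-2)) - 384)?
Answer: 3*sqrt(4571)/14 ≈ 14.488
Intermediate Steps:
G(w) = 0
v(I) = 715/7 + I/7 (v(I) = -(-715 - I)/7 = 715/7 + I/7)
k(x) = -x/192 (k(x) = (x + x)/(6*0 - 384) = (2*x)/(0 - 384) = (2*x)/(-384) = (2*x)*(-1/384) = -x/192)
sqrt(k(1968) + v(826)) = sqrt(-1/192*1968 + (715/7 + (1/7)*826)) = sqrt(-41/4 + (715/7 + 118)) = sqrt(-41/4 + 1541/7) = sqrt(5877/28) = 3*sqrt(4571)/14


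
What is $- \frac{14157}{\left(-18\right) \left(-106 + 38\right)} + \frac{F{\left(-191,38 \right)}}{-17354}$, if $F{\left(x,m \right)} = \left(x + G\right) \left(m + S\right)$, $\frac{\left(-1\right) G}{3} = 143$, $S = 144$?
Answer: $- \frac{5975801}{1180072} \approx -5.0639$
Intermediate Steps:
$G = -429$ ($G = \left(-3\right) 143 = -429$)
$F{\left(x,m \right)} = \left(-429 + x\right) \left(144 + m\right)$ ($F{\left(x,m \right)} = \left(x - 429\right) \left(m + 144\right) = \left(-429 + x\right) \left(144 + m\right)$)
$- \frac{14157}{\left(-18\right) \left(-106 + 38\right)} + \frac{F{\left(-191,38 \right)}}{-17354} = - \frac{14157}{\left(-18\right) \left(-106 + 38\right)} + \frac{-61776 - 16302 + 144 \left(-191\right) + 38 \left(-191\right)}{-17354} = - \frac{14157}{\left(-18\right) \left(-68\right)} + \left(-61776 - 16302 - 27504 - 7258\right) \left(- \frac{1}{17354}\right) = - \frac{14157}{1224} - - \frac{56420}{8677} = \left(-14157\right) \frac{1}{1224} + \frac{56420}{8677} = - \frac{1573}{136} + \frac{56420}{8677} = - \frac{5975801}{1180072}$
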